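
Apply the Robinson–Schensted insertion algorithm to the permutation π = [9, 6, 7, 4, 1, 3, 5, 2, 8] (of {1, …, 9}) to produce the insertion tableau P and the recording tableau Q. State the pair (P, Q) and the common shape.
P = [1, 2, 5, 8] / [3, 7] / [4] / [6] / [9];  Q = [1, 3, 7, 9] / [2, 6] / [4] / [5] / [8];  common shape = (4, 2, 1, 1, 1)

Row-insert the values π_1, π_2, … into P one at a time, bumping the leftmost entry strictly greater than the inserted value down to the next row. The recording tableau Q records, in position (i, j), the step at which that cell was added to P.
  Insert 9 (step 1): P = [9];  Q = [1]
  Insert 6 (step 2): P = [6] / [9];  Q = [1] / [2]
  Insert 7 (step 3): P = [6, 7] / [9];  Q = [1, 3] / [2]
  Insert 4 (step 4): P = [4, 7] / [6] / [9];  Q = [1, 3] / [2] / [4]
  Insert 1 (step 5): P = [1, 7] / [4] / [6] / [9];  Q = [1, 3] / [2] / [4] / [5]
  Insert 3 (step 6): P = [1, 3] / [4, 7] / [6] / [9];  Q = [1, 3] / [2, 6] / [4] / [5]
  Insert 5 (step 7): P = [1, 3, 5] / [4, 7] / [6] / [9];  Q = [1, 3, 7] / [2, 6] / [4] / [5]
  Insert 2 (step 8): P = [1, 2, 5] / [3, 7] / [4] / [6] / [9];  Q = [1, 3, 7] / [2, 6] / [4] / [5] / [8]
  Insert 8 (step 9): P = [1, 2, 5, 8] / [3, 7] / [4] / [6] / [9];  Q = [1, 3, 7, 9] / [2, 6] / [4] / [5] / [8]
Final shape: (4, 2, 1, 1, 1).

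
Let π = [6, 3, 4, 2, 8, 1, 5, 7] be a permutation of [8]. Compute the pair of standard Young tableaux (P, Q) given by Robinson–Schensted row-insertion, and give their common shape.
P = [1, 4, 5, 7] / [2, 8] / [3] / [6];  Q = [1, 3, 5, 8] / [2, 7] / [4] / [6];  common shape = (4, 2, 1, 1)

Row-insert the values π_1, π_2, … into P one at a time, bumping the leftmost entry strictly greater than the inserted value down to the next row. The recording tableau Q records, in position (i, j), the step at which that cell was added to P.
  Insert 6 (step 1): P = [6];  Q = [1]
  Insert 3 (step 2): P = [3] / [6];  Q = [1] / [2]
  Insert 4 (step 3): P = [3, 4] / [6];  Q = [1, 3] / [2]
  Insert 2 (step 4): P = [2, 4] / [3] / [6];  Q = [1, 3] / [2] / [4]
  Insert 8 (step 5): P = [2, 4, 8] / [3] / [6];  Q = [1, 3, 5] / [2] / [4]
  Insert 1 (step 6): P = [1, 4, 8] / [2] / [3] / [6];  Q = [1, 3, 5] / [2] / [4] / [6]
  Insert 5 (step 7): P = [1, 4, 5] / [2, 8] / [3] / [6];  Q = [1, 3, 5] / [2, 7] / [4] / [6]
  Insert 7 (step 8): P = [1, 4, 5, 7] / [2, 8] / [3] / [6];  Q = [1, 3, 5, 8] / [2, 7] / [4] / [6]
Final shape: (4, 2, 1, 1).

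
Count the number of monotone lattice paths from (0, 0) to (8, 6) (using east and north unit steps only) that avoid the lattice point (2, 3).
Number of paths = 2163

Total paths from (0, 0) to (8, 6): C(14, 8) = 3003. Paths through (2, 3): (paths (0, 0) → (2, 3)) × (paths (2, 3) → (8, 6)) = C(5, 2) · C(9, 6) = 10 · 84 = 840. Avoidance count = 3003 − 840 = 2163.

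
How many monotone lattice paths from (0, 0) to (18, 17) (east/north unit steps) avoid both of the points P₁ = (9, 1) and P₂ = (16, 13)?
Number of paths = 3506737375

Inclusion–exclusion. Total paths: C(35, 18) = 4537567650. Through P₁: C(10, 9)·C(25, 9) = 20429750. Through P₂: C(29, 16)·C(6, 2) = 1017958725. Since P₁ is strictly southwest of P₂, a monotone path through both must visit P₁ then P₂; paths through both = C(10, 9)·C(19, 7)·C(6, 2) = 7558200. Avoid both = 4537567650 − 20429750 − 1017958725 + 7558200 = 3506737375.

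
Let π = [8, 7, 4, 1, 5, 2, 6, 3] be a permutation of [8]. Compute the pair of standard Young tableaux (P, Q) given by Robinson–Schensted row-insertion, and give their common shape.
P = [1, 2, 3] / [4, 5, 6] / [7] / [8];  Q = [1, 5, 7] / [2, 6, 8] / [3] / [4];  common shape = (3, 3, 1, 1)

Row-insert the values π_1, π_2, … into P one at a time, bumping the leftmost entry strictly greater than the inserted value down to the next row. The recording tableau Q records, in position (i, j), the step at which that cell was added to P.
  Insert 8 (step 1): P = [8];  Q = [1]
  Insert 7 (step 2): P = [7] / [8];  Q = [1] / [2]
  Insert 4 (step 3): P = [4] / [7] / [8];  Q = [1] / [2] / [3]
  Insert 1 (step 4): P = [1] / [4] / [7] / [8];  Q = [1] / [2] / [3] / [4]
  Insert 5 (step 5): P = [1, 5] / [4] / [7] / [8];  Q = [1, 5] / [2] / [3] / [4]
  Insert 2 (step 6): P = [1, 2] / [4, 5] / [7] / [8];  Q = [1, 5] / [2, 6] / [3] / [4]
  Insert 6 (step 7): P = [1, 2, 6] / [4, 5] / [7] / [8];  Q = [1, 5, 7] / [2, 6] / [3] / [4]
  Insert 3 (step 8): P = [1, 2, 3] / [4, 5, 6] / [7] / [8];  Q = [1, 5, 7] / [2, 6, 8] / [3] / [4]
Final shape: (3, 3, 1, 1).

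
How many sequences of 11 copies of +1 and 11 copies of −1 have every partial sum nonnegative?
C_11 = 58786

These ballot sequences are counted by the Catalan number C_n = (1/(n + 1)) · C(2n, n). For n = 11: C_11 = (1/12) · C(22, 11) = 705432/12 = 58786.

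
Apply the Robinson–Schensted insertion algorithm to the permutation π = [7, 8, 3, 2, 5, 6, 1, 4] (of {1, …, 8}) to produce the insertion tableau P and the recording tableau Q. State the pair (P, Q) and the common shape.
P = [1, 4, 6] / [2, 5] / [3, 8] / [7];  Q = [1, 2, 6] / [3, 5] / [4, 8] / [7];  common shape = (3, 2, 2, 1)

Row-insert the values π_1, π_2, … into P one at a time, bumping the leftmost entry strictly greater than the inserted value down to the next row. The recording tableau Q records, in position (i, j), the step at which that cell was added to P.
  Insert 7 (step 1): P = [7];  Q = [1]
  Insert 8 (step 2): P = [7, 8];  Q = [1, 2]
  Insert 3 (step 3): P = [3, 8] / [7];  Q = [1, 2] / [3]
  Insert 2 (step 4): P = [2, 8] / [3] / [7];  Q = [1, 2] / [3] / [4]
  Insert 5 (step 5): P = [2, 5] / [3, 8] / [7];  Q = [1, 2] / [3, 5] / [4]
  Insert 6 (step 6): P = [2, 5, 6] / [3, 8] / [7];  Q = [1, 2, 6] / [3, 5] / [4]
  Insert 1 (step 7): P = [1, 5, 6] / [2, 8] / [3] / [7];  Q = [1, 2, 6] / [3, 5] / [4] / [7]
  Insert 4 (step 8): P = [1, 4, 6] / [2, 5] / [3, 8] / [7];  Q = [1, 2, 6] / [3, 5] / [4, 8] / [7]
Final shape: (3, 2, 2, 1).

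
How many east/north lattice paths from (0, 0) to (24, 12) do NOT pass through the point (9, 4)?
Number of paths = 901103190

Total paths from (0, 0) to (24, 12): C(36, 24) = 1251677700. Paths through (9, 4): (paths (0, 0) → (9, 4)) × (paths (9, 4) → (24, 12)) = C(13, 9) · C(23, 15) = 715 · 490314 = 350574510. Avoidance count = 1251677700 − 350574510 = 901103190.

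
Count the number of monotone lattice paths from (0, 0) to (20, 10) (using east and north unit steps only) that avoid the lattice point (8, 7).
Number of paths = 27117090

Total paths from (0, 0) to (20, 10): C(30, 20) = 30045015. Paths through (8, 7): (paths (0, 0) → (8, 7)) × (paths (8, 7) → (20, 10)) = C(15, 8) · C(15, 12) = 6435 · 455 = 2927925. Avoidance count = 30045015 − 2927925 = 27117090.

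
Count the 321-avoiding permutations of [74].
C_74 = 311496878311103321137536291518809134027240

These 321-avoiding permutations are counted by the Catalan number C_n = (1/(n + 1)) · C(2n, n). For n = 74: C_74 = (1/75) · C(148, 74) = 23362265873332749085315221863910685052043000/75 = 311496878311103321137536291518809134027240.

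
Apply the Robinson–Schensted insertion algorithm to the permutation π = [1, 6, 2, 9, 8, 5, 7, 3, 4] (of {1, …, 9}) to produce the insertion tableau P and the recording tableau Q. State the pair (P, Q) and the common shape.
P = [1, 2, 3, 4] / [5, 7] / [6, 8] / [9];  Q = [1, 2, 4, 7] / [3, 5] / [6, 9] / [8];  common shape = (4, 2, 2, 1)

Row-insert the values π_1, π_2, … into P one at a time, bumping the leftmost entry strictly greater than the inserted value down to the next row. The recording tableau Q records, in position (i, j), the step at which that cell was added to P.
  Insert 1 (step 1): P = [1];  Q = [1]
  Insert 6 (step 2): P = [1, 6];  Q = [1, 2]
  Insert 2 (step 3): P = [1, 2] / [6];  Q = [1, 2] / [3]
  Insert 9 (step 4): P = [1, 2, 9] / [6];  Q = [1, 2, 4] / [3]
  Insert 8 (step 5): P = [1, 2, 8] / [6, 9];  Q = [1, 2, 4] / [3, 5]
  Insert 5 (step 6): P = [1, 2, 5] / [6, 8] / [9];  Q = [1, 2, 4] / [3, 5] / [6]
  Insert 7 (step 7): P = [1, 2, 5, 7] / [6, 8] / [9];  Q = [1, 2, 4, 7] / [3, 5] / [6]
  Insert 3 (step 8): P = [1, 2, 3, 7] / [5, 8] / [6] / [9];  Q = [1, 2, 4, 7] / [3, 5] / [6] / [8]
  Insert 4 (step 9): P = [1, 2, 3, 4] / [5, 7] / [6, 8] / [9];  Q = [1, 2, 4, 7] / [3, 5] / [6, 9] / [8]
Final shape: (4, 2, 2, 1).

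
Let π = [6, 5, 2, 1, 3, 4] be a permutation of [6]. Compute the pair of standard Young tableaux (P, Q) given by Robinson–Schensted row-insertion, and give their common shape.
P = [1, 3, 4] / [2] / [5] / [6];  Q = [1, 5, 6] / [2] / [3] / [4];  common shape = (3, 1, 1, 1)

Row-insert the values π_1, π_2, … into P one at a time, bumping the leftmost entry strictly greater than the inserted value down to the next row. The recording tableau Q records, in position (i, j), the step at which that cell was added to P.
  Insert 6 (step 1): P = [6];  Q = [1]
  Insert 5 (step 2): P = [5] / [6];  Q = [1] / [2]
  Insert 2 (step 3): P = [2] / [5] / [6];  Q = [1] / [2] / [3]
  Insert 1 (step 4): P = [1] / [2] / [5] / [6];  Q = [1] / [2] / [3] / [4]
  Insert 3 (step 5): P = [1, 3] / [2] / [5] / [6];  Q = [1, 5] / [2] / [3] / [4]
  Insert 4 (step 6): P = [1, 3, 4] / [2] / [5] / [6];  Q = [1, 5, 6] / [2] / [3] / [4]
Final shape: (3, 1, 1, 1).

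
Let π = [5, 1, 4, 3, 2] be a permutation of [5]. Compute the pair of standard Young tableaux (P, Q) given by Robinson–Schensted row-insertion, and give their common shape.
P = [1, 2] / [3] / [4] / [5];  Q = [1, 3] / [2] / [4] / [5];  common shape = (2, 1, 1, 1)

Row-insert the values π_1, π_2, … into P one at a time, bumping the leftmost entry strictly greater than the inserted value down to the next row. The recording tableau Q records, in position (i, j), the step at which that cell was added to P.
  Insert 5 (step 1): P = [5];  Q = [1]
  Insert 1 (step 2): P = [1] / [5];  Q = [1] / [2]
  Insert 4 (step 3): P = [1, 4] / [5];  Q = [1, 3] / [2]
  Insert 3 (step 4): P = [1, 3] / [4] / [5];  Q = [1, 3] / [2] / [4]
  Insert 2 (step 5): P = [1, 2] / [3] / [4] / [5];  Q = [1, 3] / [2] / [4] / [5]
Final shape: (2, 1, 1, 1).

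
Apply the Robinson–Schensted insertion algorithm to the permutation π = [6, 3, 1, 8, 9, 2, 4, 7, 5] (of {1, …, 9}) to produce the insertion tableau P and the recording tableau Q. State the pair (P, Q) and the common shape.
P = [1, 2, 4, 5] / [3, 7, 9] / [6, 8];  Q = [1, 4, 5, 8] / [2, 6, 7] / [3, 9];  common shape = (4, 3, 2)

Row-insert the values π_1, π_2, … into P one at a time, bumping the leftmost entry strictly greater than the inserted value down to the next row. The recording tableau Q records, in position (i, j), the step at which that cell was added to P.
  Insert 6 (step 1): P = [6];  Q = [1]
  Insert 3 (step 2): P = [3] / [6];  Q = [1] / [2]
  Insert 1 (step 3): P = [1] / [3] / [6];  Q = [1] / [2] / [3]
  Insert 8 (step 4): P = [1, 8] / [3] / [6];  Q = [1, 4] / [2] / [3]
  Insert 9 (step 5): P = [1, 8, 9] / [3] / [6];  Q = [1, 4, 5] / [2] / [3]
  Insert 2 (step 6): P = [1, 2, 9] / [3, 8] / [6];  Q = [1, 4, 5] / [2, 6] / [3]
  Insert 4 (step 7): P = [1, 2, 4] / [3, 8, 9] / [6];  Q = [1, 4, 5] / [2, 6, 7] / [3]
  Insert 7 (step 8): P = [1, 2, 4, 7] / [3, 8, 9] / [6];  Q = [1, 4, 5, 8] / [2, 6, 7] / [3]
  Insert 5 (step 9): P = [1, 2, 4, 5] / [3, 7, 9] / [6, 8];  Q = [1, 4, 5, 8] / [2, 6, 7] / [3, 9]
Final shape: (4, 3, 2).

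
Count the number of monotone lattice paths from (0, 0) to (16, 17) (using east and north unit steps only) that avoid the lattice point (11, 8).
Number of paths = 1015487946

Total paths from (0, 0) to (16, 17): C(33, 16) = 1166803110. Paths through (11, 8): (paths (0, 0) → (11, 8)) × (paths (11, 8) → (16, 17)) = C(19, 11) · C(14, 5) = 75582 · 2002 = 151315164. Avoidance count = 1166803110 − 151315164 = 1015487946.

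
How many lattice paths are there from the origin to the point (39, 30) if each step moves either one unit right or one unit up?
Number of paths = 31627280033224861216

A monotone lattice path from (0, 0) to (39, 30) consists of 39 east steps and 30 north steps in some order, so it is determined by which 39 of the 69 steps are east. The count is C(69, 39) = 31627280033224861216.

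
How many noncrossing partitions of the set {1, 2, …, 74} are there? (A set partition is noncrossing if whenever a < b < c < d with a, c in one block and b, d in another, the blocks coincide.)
C_74 = 311496878311103321137536291518809134027240

These noncrossing partitions are counted by the Catalan number C_n = (1/(n + 1)) · C(2n, n). For n = 74: C_74 = (1/75) · C(148, 74) = 23362265873332749085315221863910685052043000/75 = 311496878311103321137536291518809134027240.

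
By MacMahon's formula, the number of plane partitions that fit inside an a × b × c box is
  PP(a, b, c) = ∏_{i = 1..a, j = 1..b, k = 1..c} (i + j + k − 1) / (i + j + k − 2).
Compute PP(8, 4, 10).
PP(8, 4, 10) = 1268665346776464

Evaluate the triple product over i = 1..8, j = 1..4, k = 1..10. The factors are (2/1) · (3/2) · (4/3) · (5/4) · (6/5) · (7/6) · (8/7) · (9/8) · … (320 factors total). The numerators and denominators telescope so the product is an integer; carrying out the multiplication exactly gives PP(8, 4, 10) = 1268665346776464.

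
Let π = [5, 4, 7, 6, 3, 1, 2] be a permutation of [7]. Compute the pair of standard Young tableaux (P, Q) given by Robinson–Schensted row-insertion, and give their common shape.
P = [1, 2] / [3, 6] / [4, 7] / [5];  Q = [1, 3] / [2, 4] / [5, 7] / [6];  common shape = (2, 2, 2, 1)

Row-insert the values π_1, π_2, … into P one at a time, bumping the leftmost entry strictly greater than the inserted value down to the next row. The recording tableau Q records, in position (i, j), the step at which that cell was added to P.
  Insert 5 (step 1): P = [5];  Q = [1]
  Insert 4 (step 2): P = [4] / [5];  Q = [1] / [2]
  Insert 7 (step 3): P = [4, 7] / [5];  Q = [1, 3] / [2]
  Insert 6 (step 4): P = [4, 6] / [5, 7];  Q = [1, 3] / [2, 4]
  Insert 3 (step 5): P = [3, 6] / [4, 7] / [5];  Q = [1, 3] / [2, 4] / [5]
  Insert 1 (step 6): P = [1, 6] / [3, 7] / [4] / [5];  Q = [1, 3] / [2, 4] / [5] / [6]
  Insert 2 (step 7): P = [1, 2] / [3, 6] / [4, 7] / [5];  Q = [1, 3] / [2, 4] / [5, 7] / [6]
Final shape: (2, 2, 2, 1).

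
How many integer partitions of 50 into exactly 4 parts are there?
p(50, 4 parts) = 920

Partitions of n into exactly k parts are in bijection with partitions of n − k into at most k parts (subtract 1 from each part). So p(50, exactly 4) = p(46, parts ≤ 4). Computing via the recurrence p(m, j) = p(m, j−1) + p(m−j, j) gives 920.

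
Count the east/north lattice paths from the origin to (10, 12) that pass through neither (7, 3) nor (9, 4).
Number of paths = 617051

Inclusion–exclusion. Total paths: C(22, 10) = 646646. Through P₁: C(10, 7)·C(12, 3) = 26400. Through P₂: C(13, 9)·C(9, 1) = 6435. Since P₁ is strictly southwest of P₂, a monotone path through both must visit P₁ then P₂; paths through both = C(10, 7)·C(3, 2)·C(9, 1) = 3240. Avoid both = 646646 − 26400 − 6435 + 3240 = 617051.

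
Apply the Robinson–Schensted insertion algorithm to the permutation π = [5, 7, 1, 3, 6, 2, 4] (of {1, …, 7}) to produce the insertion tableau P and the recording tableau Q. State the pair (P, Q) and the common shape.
P = [1, 2, 4] / [3, 6] / [5, 7];  Q = [1, 2, 5] / [3, 4] / [6, 7];  common shape = (3, 2, 2)

Row-insert the values π_1, π_2, … into P one at a time, bumping the leftmost entry strictly greater than the inserted value down to the next row. The recording tableau Q records, in position (i, j), the step at which that cell was added to P.
  Insert 5 (step 1): P = [5];  Q = [1]
  Insert 7 (step 2): P = [5, 7];  Q = [1, 2]
  Insert 1 (step 3): P = [1, 7] / [5];  Q = [1, 2] / [3]
  Insert 3 (step 4): P = [1, 3] / [5, 7];  Q = [1, 2] / [3, 4]
  Insert 6 (step 5): P = [1, 3, 6] / [5, 7];  Q = [1, 2, 5] / [3, 4]
  Insert 2 (step 6): P = [1, 2, 6] / [3, 7] / [5];  Q = [1, 2, 5] / [3, 4] / [6]
  Insert 4 (step 7): P = [1, 2, 4] / [3, 6] / [5, 7];  Q = [1, 2, 5] / [3, 4] / [6, 7]
Final shape: (3, 2, 2).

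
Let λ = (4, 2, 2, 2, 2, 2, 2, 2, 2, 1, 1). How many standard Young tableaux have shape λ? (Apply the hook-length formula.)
# SYT of shape (4, 2, 2, 2, 2, 2, 2, 2, 2, 1, 1) = 6802380

Hook-length formula: f^λ = n! / Π hook(c), product over all cells c of the Young diagram. For λ = (4, 2, 2, 2, 2, 2, 2, 2, 2, 1, 1), n = 22 boxes. Hook lengths by row (left-to-right, top-to-bottom): [14, 11, 2, 1]; [11, 8]; [10, 7]; [9, 6]; [8, 5]; [7, 4]; [6, 3]; [5, 2]; [4, 1]; [2]; [1]. Product of hooks = 165236391936000. So f^λ = 22! / 165236391936000 = 1124000727777607680000 / 165236391936000 = 6802380.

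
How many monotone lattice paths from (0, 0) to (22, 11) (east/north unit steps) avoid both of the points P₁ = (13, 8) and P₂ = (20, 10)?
Number of paths = 80610795

Inclusion–exclusion. Total paths: C(33, 22) = 193536720. Through P₁: C(21, 13)·C(12, 9) = 44767800. Through P₂: C(30, 20)·C(3, 2) = 90135045. Since P₁ is strictly southwest of P₂, a monotone path through both must visit P₁ then P₂; paths through both = C(21, 13)·C(9, 7)·C(3, 2) = 21976920. Avoid both = 193536720 − 44767800 − 90135045 + 21976920 = 80610795.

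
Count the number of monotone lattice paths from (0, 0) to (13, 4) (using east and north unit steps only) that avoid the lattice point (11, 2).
Number of paths = 1912

Total paths from (0, 0) to (13, 4): C(17, 13) = 2380. Paths through (11, 2): (paths (0, 0) → (11, 2)) × (paths (11, 2) → (13, 4)) = C(13, 11) · C(4, 2) = 78 · 6 = 468. Avoidance count = 2380 − 468 = 1912.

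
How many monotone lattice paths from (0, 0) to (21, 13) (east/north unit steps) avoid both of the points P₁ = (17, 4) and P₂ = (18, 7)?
Number of paths = 885336645

Inclusion–exclusion. Total paths: C(34, 21) = 927983760. Through P₁: C(21, 17)·C(13, 4) = 4279275. Through P₂: C(25, 18)·C(9, 3) = 40378800. Since P₁ is strictly southwest of P₂, a monotone path through both must visit P₁ then P₂; paths through both = C(21, 17)·C(4, 1)·C(9, 3) = 2010960. Avoid both = 927983760 − 4279275 − 40378800 + 2010960 = 885336645.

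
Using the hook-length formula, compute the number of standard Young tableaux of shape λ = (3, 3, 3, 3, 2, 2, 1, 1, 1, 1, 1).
# SYT of shape (3, 3, 3, 3, 2, 2, 1, 1, 1, 1, 1) = 10988460

Hook-length formula: f^λ = n! / Π hook(c), product over all cells c of the Young diagram. For λ = (3, 3, 3, 3, 2, 2, 1, 1, 1, 1, 1), n = 21 boxes. Hook lengths by row (left-to-right, top-to-bottom): [13, 7, 4]; [12, 6, 3]; [11, 5, 2]; [10, 4, 1]; [8, 2]; [7, 1]; [5]; [4]; [3]; [2]; [1]. Product of hooks = 4649508864000. So f^λ = 21! / 4649508864000 = 51090942171709440000 / 4649508864000 = 10988460.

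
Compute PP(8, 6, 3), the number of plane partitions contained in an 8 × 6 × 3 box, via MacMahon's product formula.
PP(8, 6, 3) = 614083470

Evaluate the triple product over i = 1..8, j = 1..6, k = 1..3. The factors are (2/1) · (3/2) · (4/3) · (3/2) · (4/3) · (5/4) · (4/3) · (5/4) · … (144 factors total). The numerators and denominators telescope so the product is an integer; carrying out the multiplication exactly gives PP(8, 6, 3) = 614083470.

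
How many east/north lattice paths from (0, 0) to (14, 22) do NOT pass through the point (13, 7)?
Number of paths = 3795056880

Total paths from (0, 0) to (14, 22): C(36, 14) = 3796297200. Paths through (13, 7): (paths (0, 0) → (13, 7)) × (paths (13, 7) → (14, 22)) = C(20, 13) · C(16, 1) = 77520 · 16 = 1240320. Avoidance count = 3796297200 − 1240320 = 3795056880.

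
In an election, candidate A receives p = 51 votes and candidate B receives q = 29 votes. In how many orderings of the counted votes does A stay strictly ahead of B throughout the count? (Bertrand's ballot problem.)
Strict-lead orderings = 1435081439459485119016

Total orderings of the 80 votes with 51 for A: C(80, 51) = 5218477961670854978240. By the Bertrand ballot formula (Cycle Lemma / reflection principle), the number of orderings in which A is strictly ahead of B throughout is (p − q)/(p + q) · C(p + q, p) = (51 − 29)/(51 + 29) · 5218477961670854978240 = 1435081439459485119016.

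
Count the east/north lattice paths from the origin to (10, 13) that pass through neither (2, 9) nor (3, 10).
Number of paths = 1095721

Inclusion–exclusion. Total paths: C(23, 10) = 1144066. Through P₁: C(11, 2)·C(12, 8) = 27225. Through P₂: C(13, 3)·C(10, 7) = 34320. Since P₁ is strictly southwest of P₂, a monotone path through both must visit P₁ then P₂; paths through both = C(11, 2)·C(2, 1)·C(10, 7) = 13200. Avoid both = 1144066 − 27225 − 34320 + 13200 = 1095721.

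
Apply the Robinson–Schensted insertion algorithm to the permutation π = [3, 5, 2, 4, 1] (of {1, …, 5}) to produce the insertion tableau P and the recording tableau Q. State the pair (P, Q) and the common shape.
P = [1, 4] / [2, 5] / [3];  Q = [1, 2] / [3, 4] / [5];  common shape = (2, 2, 1)

Row-insert the values π_1, π_2, … into P one at a time, bumping the leftmost entry strictly greater than the inserted value down to the next row. The recording tableau Q records, in position (i, j), the step at which that cell was added to P.
  Insert 3 (step 1): P = [3];  Q = [1]
  Insert 5 (step 2): P = [3, 5];  Q = [1, 2]
  Insert 2 (step 3): P = [2, 5] / [3];  Q = [1, 2] / [3]
  Insert 4 (step 4): P = [2, 4] / [3, 5];  Q = [1, 2] / [3, 4]
  Insert 1 (step 5): P = [1, 4] / [2, 5] / [3];  Q = [1, 2] / [3, 4] / [5]
Final shape: (2, 2, 1).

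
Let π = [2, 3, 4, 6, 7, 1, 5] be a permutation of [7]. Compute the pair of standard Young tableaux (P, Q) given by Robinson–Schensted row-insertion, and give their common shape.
P = [1, 3, 4, 5, 7] / [2, 6];  Q = [1, 2, 3, 4, 5] / [6, 7];  common shape = (5, 2)

Row-insert the values π_1, π_2, … into P one at a time, bumping the leftmost entry strictly greater than the inserted value down to the next row. The recording tableau Q records, in position (i, j), the step at which that cell was added to P.
  Insert 2 (step 1): P = [2];  Q = [1]
  Insert 3 (step 2): P = [2, 3];  Q = [1, 2]
  Insert 4 (step 3): P = [2, 3, 4];  Q = [1, 2, 3]
  Insert 6 (step 4): P = [2, 3, 4, 6];  Q = [1, 2, 3, 4]
  Insert 7 (step 5): P = [2, 3, 4, 6, 7];  Q = [1, 2, 3, 4, 5]
  Insert 1 (step 6): P = [1, 3, 4, 6, 7] / [2];  Q = [1, 2, 3, 4, 5] / [6]
  Insert 5 (step 7): P = [1, 3, 4, 5, 7] / [2, 6];  Q = [1, 2, 3, 4, 5] / [6, 7]
Final shape: (5, 2).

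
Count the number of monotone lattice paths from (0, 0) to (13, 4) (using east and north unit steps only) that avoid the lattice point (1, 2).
Number of paths = 2107

Total paths from (0, 0) to (13, 4): C(17, 13) = 2380. Paths through (1, 2): (paths (0, 0) → (1, 2)) × (paths (1, 2) → (13, 4)) = C(3, 1) · C(14, 12) = 3 · 91 = 273. Avoidance count = 2380 − 273 = 2107.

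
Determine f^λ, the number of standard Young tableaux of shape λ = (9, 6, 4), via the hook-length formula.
# SYT of shape (9, 6, 4) = 2116296

Hook-length formula: f^λ = n! / Π hook(c), product over all cells c of the Young diagram. For λ = (9, 6, 4), n = 19 boxes. Hook lengths by row (left-to-right, top-to-bottom): [11, 10, 9, 8, 6, 5, 3, 2, 1]; [7, 6, 5, 4, 2, 1]; [4, 3, 2, 1]. Product of hooks = 57480192000. So f^λ = 19! / 57480192000 = 121645100408832000 / 57480192000 = 2116296.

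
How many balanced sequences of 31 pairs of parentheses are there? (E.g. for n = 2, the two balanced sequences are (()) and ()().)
C_31 = 14544636039226909

These balanced parentheses are counted by the Catalan number C_n = (1/(n + 1)) · C(2n, n). For n = 31: C_31 = (1/32) · C(62, 31) = 465428353255261088/32 = 14544636039226909.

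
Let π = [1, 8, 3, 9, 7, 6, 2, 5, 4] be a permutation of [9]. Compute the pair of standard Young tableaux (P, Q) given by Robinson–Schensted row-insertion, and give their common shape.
P = [1, 2, 4] / [3, 5] / [6, 9] / [7] / [8];  Q = [1, 2, 4] / [3, 5] / [6, 8] / [7] / [9];  common shape = (3, 2, 2, 1, 1)

Row-insert the values π_1, π_2, … into P one at a time, bumping the leftmost entry strictly greater than the inserted value down to the next row. The recording tableau Q records, in position (i, j), the step at which that cell was added to P.
  Insert 1 (step 1): P = [1];  Q = [1]
  Insert 8 (step 2): P = [1, 8];  Q = [1, 2]
  Insert 3 (step 3): P = [1, 3] / [8];  Q = [1, 2] / [3]
  Insert 9 (step 4): P = [1, 3, 9] / [8];  Q = [1, 2, 4] / [3]
  Insert 7 (step 5): P = [1, 3, 7] / [8, 9];  Q = [1, 2, 4] / [3, 5]
  Insert 6 (step 6): P = [1, 3, 6] / [7, 9] / [8];  Q = [1, 2, 4] / [3, 5] / [6]
  Insert 2 (step 7): P = [1, 2, 6] / [3, 9] / [7] / [8];  Q = [1, 2, 4] / [3, 5] / [6] / [7]
  Insert 5 (step 8): P = [1, 2, 5] / [3, 6] / [7, 9] / [8];  Q = [1, 2, 4] / [3, 5] / [6, 8] / [7]
  Insert 4 (step 9): P = [1, 2, 4] / [3, 5] / [6, 9] / [7] / [8];  Q = [1, 2, 4] / [3, 5] / [6, 8] / [7] / [9]
Final shape: (3, 2, 2, 1, 1).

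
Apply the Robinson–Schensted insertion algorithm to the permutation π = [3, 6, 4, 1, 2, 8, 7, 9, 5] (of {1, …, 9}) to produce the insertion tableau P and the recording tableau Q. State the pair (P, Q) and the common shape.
P = [1, 2, 5, 9] / [3, 4, 7] / [6, 8];  Q = [1, 2, 6, 8] / [3, 5, 7] / [4, 9];  common shape = (4, 3, 2)

Row-insert the values π_1, π_2, … into P one at a time, bumping the leftmost entry strictly greater than the inserted value down to the next row. The recording tableau Q records, in position (i, j), the step at which that cell was added to P.
  Insert 3 (step 1): P = [3];  Q = [1]
  Insert 6 (step 2): P = [3, 6];  Q = [1, 2]
  Insert 4 (step 3): P = [3, 4] / [6];  Q = [1, 2] / [3]
  Insert 1 (step 4): P = [1, 4] / [3] / [6];  Q = [1, 2] / [3] / [4]
  Insert 2 (step 5): P = [1, 2] / [3, 4] / [6];  Q = [1, 2] / [3, 5] / [4]
  Insert 8 (step 6): P = [1, 2, 8] / [3, 4] / [6];  Q = [1, 2, 6] / [3, 5] / [4]
  Insert 7 (step 7): P = [1, 2, 7] / [3, 4, 8] / [6];  Q = [1, 2, 6] / [3, 5, 7] / [4]
  Insert 9 (step 8): P = [1, 2, 7, 9] / [3, 4, 8] / [6];  Q = [1, 2, 6, 8] / [3, 5, 7] / [4]
  Insert 5 (step 9): P = [1, 2, 5, 9] / [3, 4, 7] / [6, 8];  Q = [1, 2, 6, 8] / [3, 5, 7] / [4, 9]
Final shape: (4, 3, 2).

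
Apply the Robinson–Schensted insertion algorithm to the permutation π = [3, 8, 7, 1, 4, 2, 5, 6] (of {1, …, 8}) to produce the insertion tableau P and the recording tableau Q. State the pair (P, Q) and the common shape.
P = [1, 2, 5, 6] / [3, 4] / [7] / [8];  Q = [1, 2, 7, 8] / [3, 5] / [4] / [6];  common shape = (4, 2, 1, 1)

Row-insert the values π_1, π_2, … into P one at a time, bumping the leftmost entry strictly greater than the inserted value down to the next row. The recording tableau Q records, in position (i, j), the step at which that cell was added to P.
  Insert 3 (step 1): P = [3];  Q = [1]
  Insert 8 (step 2): P = [3, 8];  Q = [1, 2]
  Insert 7 (step 3): P = [3, 7] / [8];  Q = [1, 2] / [3]
  Insert 1 (step 4): P = [1, 7] / [3] / [8];  Q = [1, 2] / [3] / [4]
  Insert 4 (step 5): P = [1, 4] / [3, 7] / [8];  Q = [1, 2] / [3, 5] / [4]
  Insert 2 (step 6): P = [1, 2] / [3, 4] / [7] / [8];  Q = [1, 2] / [3, 5] / [4] / [6]
  Insert 5 (step 7): P = [1, 2, 5] / [3, 4] / [7] / [8];  Q = [1, 2, 7] / [3, 5] / [4] / [6]
  Insert 6 (step 8): P = [1, 2, 5, 6] / [3, 4] / [7] / [8];  Q = [1, 2, 7, 8] / [3, 5] / [4] / [6]
Final shape: (4, 2, 1, 1).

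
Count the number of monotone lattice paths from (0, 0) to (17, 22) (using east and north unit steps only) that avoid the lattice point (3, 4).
Number of paths = 34520871810

Total paths from (0, 0) to (17, 22): C(39, 17) = 51021117810. Paths through (3, 4): (paths (0, 0) → (3, 4)) × (paths (3, 4) → (17, 22)) = C(7, 3) · C(32, 14) = 35 · 471435600 = 16500246000. Avoidance count = 51021117810 − 16500246000 = 34520871810.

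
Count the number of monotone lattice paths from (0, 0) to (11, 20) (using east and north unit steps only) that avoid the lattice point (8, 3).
Number of paths = 84484215

Total paths from (0, 0) to (11, 20): C(31, 11) = 84672315. Paths through (8, 3): (paths (0, 0) → (8, 3)) × (paths (8, 3) → (11, 20)) = C(11, 8) · C(20, 3) = 165 · 1140 = 188100. Avoidance count = 84672315 − 188100 = 84484215.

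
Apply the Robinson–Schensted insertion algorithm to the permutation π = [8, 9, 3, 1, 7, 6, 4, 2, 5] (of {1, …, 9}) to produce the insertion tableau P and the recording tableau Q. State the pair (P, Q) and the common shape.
P = [1, 2, 5] / [3, 4] / [6, 9] / [7] / [8];  Q = [1, 2, 9] / [3, 5] / [4, 6] / [7] / [8];  common shape = (3, 2, 2, 1, 1)

Row-insert the values π_1, π_2, … into P one at a time, bumping the leftmost entry strictly greater than the inserted value down to the next row. The recording tableau Q records, in position (i, j), the step at which that cell was added to P.
  Insert 8 (step 1): P = [8];  Q = [1]
  Insert 9 (step 2): P = [8, 9];  Q = [1, 2]
  Insert 3 (step 3): P = [3, 9] / [8];  Q = [1, 2] / [3]
  Insert 1 (step 4): P = [1, 9] / [3] / [8];  Q = [1, 2] / [3] / [4]
  Insert 7 (step 5): P = [1, 7] / [3, 9] / [8];  Q = [1, 2] / [3, 5] / [4]
  Insert 6 (step 6): P = [1, 6] / [3, 7] / [8, 9];  Q = [1, 2] / [3, 5] / [4, 6]
  Insert 4 (step 7): P = [1, 4] / [3, 6] / [7, 9] / [8];  Q = [1, 2] / [3, 5] / [4, 6] / [7]
  Insert 2 (step 8): P = [1, 2] / [3, 4] / [6, 9] / [7] / [8];  Q = [1, 2] / [3, 5] / [4, 6] / [7] / [8]
  Insert 5 (step 9): P = [1, 2, 5] / [3, 4] / [6, 9] / [7] / [8];  Q = [1, 2, 9] / [3, 5] / [4, 6] / [7] / [8]
Final shape: (3, 2, 2, 1, 1).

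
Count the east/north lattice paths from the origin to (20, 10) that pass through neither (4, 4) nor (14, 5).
Number of paths = 19805709

Inclusion–exclusion. Total paths: C(30, 20) = 30045015. Through P₁: C(8, 4)·C(22, 16) = 5222910. Through P₂: C(19, 14)·C(11, 6) = 5372136. Since P₁ is strictly southwest of P₂, a monotone path through both must visit P₁ then P₂; paths through both = C(8, 4)·C(11, 10)·C(11, 6) = 355740. Avoid both = 30045015 − 5222910 − 5372136 + 355740 = 19805709.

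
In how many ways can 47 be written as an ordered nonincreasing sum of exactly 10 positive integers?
p(47, 10 parts) = 10936

Partitions of n into exactly k parts are in bijection with partitions of n − k into at most k parts (subtract 1 from each part). So p(47, exactly 10) = p(37, parts ≤ 10). Computing via the recurrence p(m, j) = p(m, j−1) + p(m−j, j) gives 10936.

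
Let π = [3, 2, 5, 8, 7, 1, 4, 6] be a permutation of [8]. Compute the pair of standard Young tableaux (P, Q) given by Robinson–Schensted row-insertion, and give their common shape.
P = [1, 4, 6] / [2, 5, 7] / [3, 8];  Q = [1, 3, 4] / [2, 5, 8] / [6, 7];  common shape = (3, 3, 2)

Row-insert the values π_1, π_2, … into P one at a time, bumping the leftmost entry strictly greater than the inserted value down to the next row. The recording tableau Q records, in position (i, j), the step at which that cell was added to P.
  Insert 3 (step 1): P = [3];  Q = [1]
  Insert 2 (step 2): P = [2] / [3];  Q = [1] / [2]
  Insert 5 (step 3): P = [2, 5] / [3];  Q = [1, 3] / [2]
  Insert 8 (step 4): P = [2, 5, 8] / [3];  Q = [1, 3, 4] / [2]
  Insert 7 (step 5): P = [2, 5, 7] / [3, 8];  Q = [1, 3, 4] / [2, 5]
  Insert 1 (step 6): P = [1, 5, 7] / [2, 8] / [3];  Q = [1, 3, 4] / [2, 5] / [6]
  Insert 4 (step 7): P = [1, 4, 7] / [2, 5] / [3, 8];  Q = [1, 3, 4] / [2, 5] / [6, 7]
  Insert 6 (step 8): P = [1, 4, 6] / [2, 5, 7] / [3, 8];  Q = [1, 3, 4] / [2, 5, 8] / [6, 7]
Final shape: (3, 3, 2).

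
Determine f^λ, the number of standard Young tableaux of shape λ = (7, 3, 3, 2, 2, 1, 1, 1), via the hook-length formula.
# SYT of shape (7, 3, 3, 2, 2, 1, 1, 1) = 99768240

Hook-length formula: f^λ = n! / Π hook(c), product over all cells c of the Young diagram. For λ = (7, 3, 3, 2, 2, 1, 1, 1), n = 20 boxes. Hook lengths by row (left-to-right, top-to-bottom): [14, 10, 7, 4, 3, 2, 1]; [9, 5, 2]; [8, 4, 1]; [6, 2]; [5, 1]; [3]; [2]; [1]. Product of hooks = 24385536000. So f^λ = 20! / 24385536000 = 2432902008176640000 / 24385536000 = 99768240.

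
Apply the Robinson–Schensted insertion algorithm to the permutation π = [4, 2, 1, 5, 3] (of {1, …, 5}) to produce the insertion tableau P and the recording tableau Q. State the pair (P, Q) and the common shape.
P = [1, 3] / [2, 5] / [4];  Q = [1, 4] / [2, 5] / [3];  common shape = (2, 2, 1)

Row-insert the values π_1, π_2, … into P one at a time, bumping the leftmost entry strictly greater than the inserted value down to the next row. The recording tableau Q records, in position (i, j), the step at which that cell was added to P.
  Insert 4 (step 1): P = [4];  Q = [1]
  Insert 2 (step 2): P = [2] / [4];  Q = [1] / [2]
  Insert 1 (step 3): P = [1] / [2] / [4];  Q = [1] / [2] / [3]
  Insert 5 (step 4): P = [1, 5] / [2] / [4];  Q = [1, 4] / [2] / [3]
  Insert 3 (step 5): P = [1, 3] / [2, 5] / [4];  Q = [1, 4] / [2, 5] / [3]
Final shape: (2, 2, 1).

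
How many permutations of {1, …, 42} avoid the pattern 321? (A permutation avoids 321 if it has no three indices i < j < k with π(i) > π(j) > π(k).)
C_42 = 39044429911904443959240

These 321-avoiding permutations are counted by the Catalan number C_n = (1/(n + 1)) · C(2n, n). For n = 42: C_42 = (1/43) · C(84, 42) = 1678910486211891090247320/43 = 39044429911904443959240.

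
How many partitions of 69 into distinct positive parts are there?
q(69) = 27130

A partition into distinct parts is a strictly decreasing sequence summing to n. The recurrence d(n, m) = d(n, m−1) + d(n−m, m−1) (use part m at most once) with q(n) = d(n, n) gives q(69) = 27130. (Euler's theorem: # distinct-part partitions = # odd-part partitions.)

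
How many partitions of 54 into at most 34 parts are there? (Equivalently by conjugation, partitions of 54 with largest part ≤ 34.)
p(54, parts ≤ 34) = 384068

Use the recurrence p(n, m) = p(n, m−1) + p(n−m, m): either the largest part is < m (count p(n, m−1)) or the largest part is exactly m (remove one copy of m, count p(n−m, m)). With p(0, ·) = 1 this gives p(54, parts ≤ 34) = 384068. (By conjugating Young diagrams, this also counts partitions of 54 into at most 34 parts.)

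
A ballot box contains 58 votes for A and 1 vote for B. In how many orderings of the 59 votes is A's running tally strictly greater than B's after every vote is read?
Strict-lead orderings = 57

Total orderings of the 59 votes with 58 for A: C(59, 58) = 59. By the Bertrand ballot formula (Cycle Lemma / reflection principle), the number of orderings in which A is strictly ahead of B throughout is (p − q)/(p + q) · C(p + q, p) = (58 − 1)/(58 + 1) · 59 = 57.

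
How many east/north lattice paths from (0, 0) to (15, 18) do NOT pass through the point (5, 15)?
Number of paths = 1032724176

Total paths from (0, 0) to (15, 18): C(33, 15) = 1037158320. Paths through (5, 15): (paths (0, 0) → (5, 15)) × (paths (5, 15) → (15, 18)) = C(20, 5) · C(13, 10) = 15504 · 286 = 4434144. Avoidance count = 1037158320 − 4434144 = 1032724176.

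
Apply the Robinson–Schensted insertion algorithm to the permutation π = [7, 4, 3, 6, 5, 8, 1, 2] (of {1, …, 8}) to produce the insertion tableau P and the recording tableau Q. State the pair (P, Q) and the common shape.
P = [1, 2, 8] / [3, 5] / [4, 6] / [7];  Q = [1, 4, 6] / [2, 5] / [3, 8] / [7];  common shape = (3, 2, 2, 1)

Row-insert the values π_1, π_2, … into P one at a time, bumping the leftmost entry strictly greater than the inserted value down to the next row. The recording tableau Q records, in position (i, j), the step at which that cell was added to P.
  Insert 7 (step 1): P = [7];  Q = [1]
  Insert 4 (step 2): P = [4] / [7];  Q = [1] / [2]
  Insert 3 (step 3): P = [3] / [4] / [7];  Q = [1] / [2] / [3]
  Insert 6 (step 4): P = [3, 6] / [4] / [7];  Q = [1, 4] / [2] / [3]
  Insert 5 (step 5): P = [3, 5] / [4, 6] / [7];  Q = [1, 4] / [2, 5] / [3]
  Insert 8 (step 6): P = [3, 5, 8] / [4, 6] / [7];  Q = [1, 4, 6] / [2, 5] / [3]
  Insert 1 (step 7): P = [1, 5, 8] / [3, 6] / [4] / [7];  Q = [1, 4, 6] / [2, 5] / [3] / [7]
  Insert 2 (step 8): P = [1, 2, 8] / [3, 5] / [4, 6] / [7];  Q = [1, 4, 6] / [2, 5] / [3, 8] / [7]
Final shape: (3, 2, 2, 1).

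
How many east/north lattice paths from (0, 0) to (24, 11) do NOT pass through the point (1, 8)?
Number of paths = 417202500

Total paths from (0, 0) to (24, 11): C(35, 24) = 417225900. Paths through (1, 8): (paths (0, 0) → (1, 8)) × (paths (1, 8) → (24, 11)) = C(9, 1) · C(26, 23) = 9 · 2600 = 23400. Avoidance count = 417225900 − 23400 = 417202500.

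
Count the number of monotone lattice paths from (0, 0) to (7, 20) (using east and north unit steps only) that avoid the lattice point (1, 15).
Number of paths = 880638

Total paths from (0, 0) to (7, 20): C(27, 7) = 888030. Paths through (1, 15): (paths (0, 0) → (1, 15)) × (paths (1, 15) → (7, 20)) = C(16, 1) · C(11, 6) = 16 · 462 = 7392. Avoidance count = 888030 − 7392 = 880638.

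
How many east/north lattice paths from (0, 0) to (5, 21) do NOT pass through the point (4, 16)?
Number of paths = 36710

Total paths from (0, 0) to (5, 21): C(26, 5) = 65780. Paths through (4, 16): (paths (0, 0) → (4, 16)) × (paths (4, 16) → (5, 21)) = C(20, 4) · C(6, 1) = 4845 · 6 = 29070. Avoidance count = 65780 − 29070 = 36710.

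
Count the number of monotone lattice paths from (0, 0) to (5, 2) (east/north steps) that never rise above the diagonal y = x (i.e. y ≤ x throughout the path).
Number of paths = 14

By the reflection principle (André's argument), the number of monotone paths to (5, 2) with n ≤ m that never go above y = x is C(7, 5) − C(7, 6) = 21 − 7 = 14.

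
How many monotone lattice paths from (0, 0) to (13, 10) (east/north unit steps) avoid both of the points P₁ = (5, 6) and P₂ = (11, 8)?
Number of paths = 539500

Inclusion–exclusion. Total paths: C(23, 13) = 1144066. Through P₁: C(11, 5)·C(12, 8) = 228690. Through P₂: C(19, 11)·C(4, 2) = 453492. Since P₁ is strictly southwest of P₂, a monotone path through both must visit P₁ then P₂; paths through both = C(11, 5)·C(8, 6)·C(4, 2) = 77616. Avoid both = 1144066 − 228690 − 453492 + 77616 = 539500.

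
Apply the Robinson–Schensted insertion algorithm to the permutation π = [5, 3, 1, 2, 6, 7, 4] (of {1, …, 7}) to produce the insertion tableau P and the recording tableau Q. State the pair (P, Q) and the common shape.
P = [1, 2, 4, 7] / [3, 6] / [5];  Q = [1, 4, 5, 6] / [2, 7] / [3];  common shape = (4, 2, 1)

Row-insert the values π_1, π_2, … into P one at a time, bumping the leftmost entry strictly greater than the inserted value down to the next row. The recording tableau Q records, in position (i, j), the step at which that cell was added to P.
  Insert 5 (step 1): P = [5];  Q = [1]
  Insert 3 (step 2): P = [3] / [5];  Q = [1] / [2]
  Insert 1 (step 3): P = [1] / [3] / [5];  Q = [1] / [2] / [3]
  Insert 2 (step 4): P = [1, 2] / [3] / [5];  Q = [1, 4] / [2] / [3]
  Insert 6 (step 5): P = [1, 2, 6] / [3] / [5];  Q = [1, 4, 5] / [2] / [3]
  Insert 7 (step 6): P = [1, 2, 6, 7] / [3] / [5];  Q = [1, 4, 5, 6] / [2] / [3]
  Insert 4 (step 7): P = [1, 2, 4, 7] / [3, 6] / [5];  Q = [1, 4, 5, 6] / [2, 7] / [3]
Final shape: (4, 2, 1).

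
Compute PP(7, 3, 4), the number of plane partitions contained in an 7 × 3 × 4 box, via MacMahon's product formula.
PP(7, 3, 4) = 1557270

Evaluate the triple product over i = 1..7, j = 1..3, k = 1..4. The factors are (2/1) · (3/2) · (4/3) · (5/4) · (3/2) · (4/3) · (5/4) · (6/5) · … (84 factors total). The numerators and denominators telescope so the product is an integer; carrying out the multiplication exactly gives PP(7, 3, 4) = 1557270.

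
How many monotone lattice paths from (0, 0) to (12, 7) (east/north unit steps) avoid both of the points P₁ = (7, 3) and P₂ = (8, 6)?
Number of paths = 22653

Inclusion–exclusion. Total paths: C(19, 12) = 50388. Through P₁: C(10, 7)·C(9, 5) = 15120. Through P₂: C(14, 8)·C(5, 4) = 15015. Since P₁ is strictly southwest of P₂, a monotone path through both must visit P₁ then P₂; paths through both = C(10, 7)·C(4, 1)·C(5, 4) = 2400. Avoid both = 50388 − 15120 − 15015 + 2400 = 22653.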